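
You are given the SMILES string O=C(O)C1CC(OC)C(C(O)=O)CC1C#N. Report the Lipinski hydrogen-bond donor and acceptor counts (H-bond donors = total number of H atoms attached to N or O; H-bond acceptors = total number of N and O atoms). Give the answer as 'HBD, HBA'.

Donors: find every N or O and count the H atoms it carries.
  atom 1 (O): bond orders sum to 2 → 0 H
  atom 3 (O): bond orders sum to 1 → 1 H
  atom 7 (O): bond orders sum to 2 → 0 H
  atom 11 (O): bond orders sum to 1 → 1 H
  atom 12 (O): bond orders sum to 2 → 0 H
  atom 16 (N): bond orders sum to 3 → 0 H
Lipinski HBD = 2.
Acceptors: N atoms = 1, O atoms = 5 → HBA = 6.

2, 6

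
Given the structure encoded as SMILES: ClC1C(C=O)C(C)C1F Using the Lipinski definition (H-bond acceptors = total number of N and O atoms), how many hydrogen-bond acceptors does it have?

1

N atoms: 0; O atoms: 1.
Lipinski HBA = 0 + 1 = 1.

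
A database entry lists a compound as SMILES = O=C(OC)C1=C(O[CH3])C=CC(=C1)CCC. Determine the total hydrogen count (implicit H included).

16

Walk through each heavy atom and fill implicit hydrogens from standard valence (C 4, N 3, O 2, S 2, halogen 1):
  atom 1: O, bond orders sum to 2 (valence 2) → 0 H
  atom 2: C, bond orders sum to 4 (valence 4) → 0 H
  atom 3: O, bond orders sum to 2 (valence 2) → 0 H
  atom 4: C, bond orders sum to 1 (valence 4) → 3 H
  atom 5: C, bond orders sum to 4 (valence 4) → 0 H
  atom 6: C, bond orders sum to 4 (valence 4) → 0 H
  atom 7: O, bond orders sum to 2 (valence 2) → 0 H
  atom 8: C with explicit H count 3
  atom 9: C, bond orders sum to 3 (valence 4) → 1 H
  atom 10: C, bond orders sum to 3 (valence 4) → 1 H
  atom 11: C, bond orders sum to 4 (valence 4) → 0 H
  atom 12: C, bond orders sum to 3 (valence 4) → 1 H
  atom 13: C, bond orders sum to 2 (valence 4) → 2 H
  atom 14: C, bond orders sum to 2 (valence 4) → 2 H
  atom 15: C, bond orders sum to 1 (valence 4) → 3 H
Total hydrogens: 16.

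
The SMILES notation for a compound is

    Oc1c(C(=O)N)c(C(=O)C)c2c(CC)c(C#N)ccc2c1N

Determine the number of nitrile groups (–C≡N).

The nitrile motif appears at heavy-atom position 16 in the SMILES.
Other groups present: 1 amide, 1 hydroxyl, 1 ketone, 1 primary amine.
Nitrile count: 1.

1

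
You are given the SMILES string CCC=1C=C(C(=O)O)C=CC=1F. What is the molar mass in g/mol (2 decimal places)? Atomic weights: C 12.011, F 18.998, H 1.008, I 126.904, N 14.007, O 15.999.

168.17 g/mol

First, the molecular formula is C9H9FO2 (counting implicit H from valence).
  C: 9 × 12.011 = 108.099
  F: 1 × 18.998 = 18.998
  H: 9 × 1.008 = 9.072
  O: 2 × 15.999 = 31.998
Sum: 9×12.011 + 1×18.998 + 9×1.008 + 2×15.999 = 168.167 → 168.17 g/mol.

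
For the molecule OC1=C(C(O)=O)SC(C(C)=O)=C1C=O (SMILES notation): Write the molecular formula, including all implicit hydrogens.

Walk through each heavy atom and fill implicit hydrogens from standard valence (C 4, N 3, O 2, S 2, halogen 1):
  atom 1: O, bond orders sum to 1 (valence 2) → 1 H
  atom 2: C, bond orders sum to 4 (valence 4) → 0 H
  atom 3: C, bond orders sum to 4 (valence 4) → 0 H
  atom 4: C, bond orders sum to 4 (valence 4) → 0 H
  atom 5: O, bond orders sum to 1 (valence 2) → 1 H
  atom 6: O, bond orders sum to 2 (valence 2) → 0 H
  atom 7: S, bond orders sum to 2 (valence 2) → 0 H
  atom 8: C, bond orders sum to 4 (valence 4) → 0 H
  atom 9: C, bond orders sum to 4 (valence 4) → 0 H
  atom 10: C, bond orders sum to 1 (valence 4) → 3 H
  atom 11: O, bond orders sum to 2 (valence 2) → 0 H
  atom 12: C, bond orders sum to 4 (valence 4) → 0 H
  atom 13: C, bond orders sum to 3 (valence 4) → 1 H
  atom 14: O, bond orders sum to 2 (valence 2) → 0 H
Totals → C:8, H:6, O:5, S:1.

C8H6O5S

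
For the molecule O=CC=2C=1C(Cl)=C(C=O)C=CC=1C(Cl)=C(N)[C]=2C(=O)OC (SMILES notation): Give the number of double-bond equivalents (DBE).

10

Molecular formula: C14H9Cl2NO4.
DoU = (2C + 2 + N − H − X) / 2, where X is the halogen count and O/S are ignored.
    = (2·14 + 2 + 1 − 9 − 2) / 2 = 20 / 2 = 10.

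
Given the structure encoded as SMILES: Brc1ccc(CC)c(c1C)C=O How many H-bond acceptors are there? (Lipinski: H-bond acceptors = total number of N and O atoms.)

1

N atoms: 0; O atoms: 1.
Lipinski HBA = 0 + 1 = 1.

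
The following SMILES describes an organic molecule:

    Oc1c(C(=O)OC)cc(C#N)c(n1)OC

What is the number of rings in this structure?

In SMILES, each pair of matching ring-closure digits denotes one ring-closing bond; the number of such bonds equals the number of independent rings.
Ring-closure bonds here: 1.

1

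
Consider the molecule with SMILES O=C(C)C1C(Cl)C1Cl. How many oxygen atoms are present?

Scan the SMILES for O atoms (remember two-letter symbols like Cl and Br are single atoms).
Oxygen count: 1.

1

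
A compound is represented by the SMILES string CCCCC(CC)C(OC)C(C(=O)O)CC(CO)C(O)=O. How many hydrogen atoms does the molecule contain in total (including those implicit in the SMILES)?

Walk through each heavy atom and fill implicit hydrogens from standard valence (C 4, N 3, O 2, S 2, halogen 1):
  atom 1: C, bond orders sum to 1 (valence 4) → 3 H
  atom 2: C, bond orders sum to 2 (valence 4) → 2 H
  atom 3: C, bond orders sum to 2 (valence 4) → 2 H
  atom 4: C, bond orders sum to 2 (valence 4) → 2 H
  atom 5: C, bond orders sum to 3 (valence 4) → 1 H
  atom 6: C, bond orders sum to 2 (valence 4) → 2 H
  atom 7: C, bond orders sum to 1 (valence 4) → 3 H
  atom 8: C, bond orders sum to 3 (valence 4) → 1 H
  atom 9: O, bond orders sum to 2 (valence 2) → 0 H
  atom 10: C, bond orders sum to 1 (valence 4) → 3 H
  atom 11: C, bond orders sum to 3 (valence 4) → 1 H
  atom 12: C, bond orders sum to 4 (valence 4) → 0 H
  atom 13: O, bond orders sum to 2 (valence 2) → 0 H
  atom 14: O, bond orders sum to 1 (valence 2) → 1 H
  atom 15: C, bond orders sum to 2 (valence 4) → 2 H
  atom 16: C, bond orders sum to 3 (valence 4) → 1 H
  atom 17: C, bond orders sum to 2 (valence 4) → 2 H
  atom 18: O, bond orders sum to 1 (valence 2) → 1 H
  atom 19: C, bond orders sum to 4 (valence 4) → 0 H
  atom 20: O, bond orders sum to 1 (valence 2) → 1 H
  atom 21: O, bond orders sum to 2 (valence 2) → 0 H
Total hydrogens: 28.

28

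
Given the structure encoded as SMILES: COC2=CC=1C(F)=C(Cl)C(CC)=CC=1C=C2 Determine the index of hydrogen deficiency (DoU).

Molecular formula: C13H12ClFO.
DoU = (2C + 2 + N − H − X) / 2, where X is the halogen count and O/S are ignored.
    = (2·13 + 2 + 0 − 12 − 2) / 2 = 14 / 2 = 7.

7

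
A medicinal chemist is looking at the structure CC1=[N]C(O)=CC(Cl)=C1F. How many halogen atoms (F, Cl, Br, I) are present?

Halogen atoms appear at heavy-atom positions 8, 10 (1×Cl, 1×F).
Other groups present: 1 hydroxyl.
Halogen count: 2.

2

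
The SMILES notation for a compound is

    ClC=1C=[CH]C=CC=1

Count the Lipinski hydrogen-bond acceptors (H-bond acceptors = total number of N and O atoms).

N atoms: 0; O atoms: 0.
Lipinski HBA = 0 + 0 = 0.

0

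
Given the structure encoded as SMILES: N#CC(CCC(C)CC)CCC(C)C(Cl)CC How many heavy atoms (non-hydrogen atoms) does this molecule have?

Every atom symbol written in the SMILES (organic subset) is one heavy atom; implicit H are not written.
Heavy atoms by element → C:15, Cl:1, N:1.
Total: 17.

17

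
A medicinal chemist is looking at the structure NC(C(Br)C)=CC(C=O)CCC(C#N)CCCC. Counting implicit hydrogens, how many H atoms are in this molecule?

23

Walk through each heavy atom and fill implicit hydrogens from standard valence (C 4, N 3, O 2, S 2, halogen 1):
  atom 1: N, bond orders sum to 1 (valence 3) → 2 H
  atom 2: C, bond orders sum to 4 (valence 4) → 0 H
  atom 3: C, bond orders sum to 3 (valence 4) → 1 H
  atom 4: Br (halogen, monovalent) → 0 H
  atom 5: C, bond orders sum to 1 (valence 4) → 3 H
  atom 6: C, bond orders sum to 3 (valence 4) → 1 H
  atom 7: C, bond orders sum to 3 (valence 4) → 1 H
  atom 8: C, bond orders sum to 3 (valence 4) → 1 H
  atom 9: O, bond orders sum to 2 (valence 2) → 0 H
  atom 10: C, bond orders sum to 2 (valence 4) → 2 H
  atom 11: C, bond orders sum to 2 (valence 4) → 2 H
  atom 12: C, bond orders sum to 3 (valence 4) → 1 H
  atom 13: C, bond orders sum to 4 (valence 4) → 0 H
  atom 14: N, bond orders sum to 3 (valence 3) → 0 H
  atom 15: C, bond orders sum to 2 (valence 4) → 2 H
  atom 16: C, bond orders sum to 2 (valence 4) → 2 H
  atom 17: C, bond orders sum to 2 (valence 4) → 2 H
  atom 18: C, bond orders sum to 1 (valence 4) → 3 H
Total hydrogens: 23.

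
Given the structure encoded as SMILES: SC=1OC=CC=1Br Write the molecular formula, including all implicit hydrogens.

Walk through each heavy atom and fill implicit hydrogens from standard valence (C 4, N 3, O 2, S 2, halogen 1):
  atom 1: S, bond orders sum to 1 (valence 2) → 1 H
  atom 2: C, bond orders sum to 4 (valence 4) → 0 H
  atom 3: O, bond orders sum to 2 (valence 2) → 0 H
  atom 4: C, bond orders sum to 3 (valence 4) → 1 H
  atom 5: C, bond orders sum to 3 (valence 4) → 1 H
  atom 6: C, bond orders sum to 4 (valence 4) → 0 H
  atom 7: Br (halogen, monovalent) → 0 H
Totals → C:4, H:3, Br:1, O:1, S:1.

C4H3BrOS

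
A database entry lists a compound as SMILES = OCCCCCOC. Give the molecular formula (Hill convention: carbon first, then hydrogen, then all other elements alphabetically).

C6H14O2

Walk through each heavy atom and fill implicit hydrogens from standard valence (C 4, N 3, O 2, S 2, halogen 1):
  atom 1: O, bond orders sum to 1 (valence 2) → 1 H
  atom 2: C, bond orders sum to 2 (valence 4) → 2 H
  atom 3: C, bond orders sum to 2 (valence 4) → 2 H
  atom 4: C, bond orders sum to 2 (valence 4) → 2 H
  atom 5: C, bond orders sum to 2 (valence 4) → 2 H
  atom 6: C, bond orders sum to 2 (valence 4) → 2 H
  atom 7: O, bond orders sum to 2 (valence 2) → 0 H
  atom 8: C, bond orders sum to 1 (valence 4) → 3 H
Totals → C:6, H:14, O:2.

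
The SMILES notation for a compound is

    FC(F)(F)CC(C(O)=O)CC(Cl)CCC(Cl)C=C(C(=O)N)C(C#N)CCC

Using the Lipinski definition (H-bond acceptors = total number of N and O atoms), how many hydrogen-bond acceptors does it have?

N atoms: 2; O atoms: 3.
Lipinski HBA = 2 + 3 = 5.

5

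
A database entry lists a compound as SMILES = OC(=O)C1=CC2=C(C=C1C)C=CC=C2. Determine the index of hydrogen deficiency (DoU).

8

Molecular formula: C12H10O2.
DoU = (2C + 2 + N − H − X) / 2, where X is the halogen count and O/S are ignored.
    = (2·12 + 2 + 0 − 10 − 0) / 2 = 16 / 2 = 8.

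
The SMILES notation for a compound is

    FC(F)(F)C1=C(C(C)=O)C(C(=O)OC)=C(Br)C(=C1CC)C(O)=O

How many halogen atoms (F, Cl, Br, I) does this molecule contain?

Halogen atoms appear at heavy-atom positions 1, 3, 4, 16 (1×Br, 3×F).
Other groups present: 1 carboxylic acid, 1 ester, 1 ketone.
Halogen count: 4.

4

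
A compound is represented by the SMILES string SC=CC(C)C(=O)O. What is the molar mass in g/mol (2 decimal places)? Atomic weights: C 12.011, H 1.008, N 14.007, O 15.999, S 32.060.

132.18 g/mol

First, the molecular formula is C5H8O2S (counting implicit H from valence).
  C: 5 × 12.011 = 60.055
  H: 8 × 1.008 = 8.064
  O: 2 × 15.999 = 31.998
  S: 1 × 32.060 = 32.060
Sum: 5×12.011 + 8×1.008 + 2×15.999 + 1×32.060 = 132.177 → 132.18 g/mol.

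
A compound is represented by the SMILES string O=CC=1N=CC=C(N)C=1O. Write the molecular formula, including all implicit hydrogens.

Walk through each heavy atom and fill implicit hydrogens from standard valence (C 4, N 3, O 2, S 2, halogen 1):
  atom 1: O, bond orders sum to 2 (valence 2) → 0 H
  atom 2: C, bond orders sum to 3 (valence 4) → 1 H
  atom 3: C, bond orders sum to 4 (valence 4) → 0 H
  atom 4: N, bond orders sum to 3 (valence 3) → 0 H
  atom 5: C, bond orders sum to 3 (valence 4) → 1 H
  atom 6: C, bond orders sum to 3 (valence 4) → 1 H
  atom 7: C, bond orders sum to 4 (valence 4) → 0 H
  atom 8: N, bond orders sum to 1 (valence 3) → 2 H
  atom 9: C, bond orders sum to 4 (valence 4) → 0 H
  atom 10: O, bond orders sum to 1 (valence 2) → 1 H
Totals → C:6, H:6, N:2, O:2.

C6H6N2O2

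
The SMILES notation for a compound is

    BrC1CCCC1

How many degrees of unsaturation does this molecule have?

1

Molecular formula: C5H9Br.
DoU = (2C + 2 + N − H − X) / 2, where X is the halogen count and O/S are ignored.
    = (2·5 + 2 + 0 − 9 − 1) / 2 = 2 / 2 = 1.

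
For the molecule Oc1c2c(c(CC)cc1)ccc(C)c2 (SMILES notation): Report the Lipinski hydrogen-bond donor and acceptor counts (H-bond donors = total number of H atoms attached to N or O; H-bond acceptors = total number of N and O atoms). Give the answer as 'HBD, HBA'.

Donors: find every N or O and count the H atoms it carries.
  atom 1 (O): bond orders sum to 1 → 1 H
Lipinski HBD = 1.
Acceptors: N atoms = 0, O atoms = 1 → HBA = 1.

1, 1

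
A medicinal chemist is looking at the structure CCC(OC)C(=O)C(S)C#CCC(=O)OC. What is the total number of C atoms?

Count every carbon token in the SMILES (each C, including those in ring-closure positions and inside branches).
Carbon count: 11.

11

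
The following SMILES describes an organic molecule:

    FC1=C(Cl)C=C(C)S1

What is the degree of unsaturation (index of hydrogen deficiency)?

Degree of unsaturation = (number of rings) + (number of π bonds).
Ring closures in the SMILES: 1.
π bonds: 2 double bonds (each 1 DoU) → 2 DoU from unsaturation.
Total DoU = 1 + 2 = 3.

3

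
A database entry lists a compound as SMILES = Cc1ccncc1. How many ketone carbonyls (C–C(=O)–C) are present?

Scan the SMILES for the ketone motif — none present.

0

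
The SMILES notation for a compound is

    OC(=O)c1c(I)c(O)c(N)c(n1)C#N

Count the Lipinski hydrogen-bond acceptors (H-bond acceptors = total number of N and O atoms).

6

N atoms: 3; O atoms: 3.
Lipinski HBA = 3 + 3 = 6.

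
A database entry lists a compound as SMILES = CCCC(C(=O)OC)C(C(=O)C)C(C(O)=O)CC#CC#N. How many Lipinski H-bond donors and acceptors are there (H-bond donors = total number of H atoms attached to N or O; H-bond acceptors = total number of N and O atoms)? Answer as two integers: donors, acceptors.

1, 6

Donors: find every N or O and count the H atoms it carries.
  atom 6 (O): bond orders sum to 2 → 0 H
  atom 7 (O): bond orders sum to 2 → 0 H
  atom 11 (O): bond orders sum to 2 → 0 H
  atom 15 (O): bond orders sum to 1 → 1 H
  atom 16 (O): bond orders sum to 2 → 0 H
  atom 21 (N): bond orders sum to 3 → 0 H
Lipinski HBD = 1.
Acceptors: N atoms = 1, O atoms = 5 → HBA = 6.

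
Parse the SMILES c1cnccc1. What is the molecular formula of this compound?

Walk through each heavy atom and fill implicit hydrogens from standard valence (C 4, N 3, O 2, S 2, halogen 1); for lowercase aromatic atoms, an aromatic c carries 1 H when it has two neighbours and 0 H with three, and aromatic n carries 0 H:
  atom 1: aromatic c, 2 neighbours → 1 H
  atom 2: aromatic c, 2 neighbours → 1 H
  atom 3: aromatic n, 2 neighbours → 0 H
  atom 4: aromatic c, 2 neighbours → 1 H
  atom 5: aromatic c, 2 neighbours → 1 H
  atom 6: aromatic c, 2 neighbours → 1 H
Totals → C:5, H:5, N:1.
In Hill order: C5H5N.

C5H5N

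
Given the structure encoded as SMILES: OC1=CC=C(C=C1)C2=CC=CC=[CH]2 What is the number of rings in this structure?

In SMILES, each pair of matching ring-closure digits denotes one ring-closing bond; the number of such bonds equals the number of independent rings.
Ring-closure bonds here: 2.

2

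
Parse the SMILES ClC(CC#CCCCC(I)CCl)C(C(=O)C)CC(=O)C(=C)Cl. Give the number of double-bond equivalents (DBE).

Degree of unsaturation = (number of rings) + (number of π bonds).
Ring closures in the SMILES: 0.
π bonds: 3 double bonds (each 1 DoU), 1 triple bond (each 2 DoU) → 5 DoU from unsaturation.
Total DoU = 0 + 5 = 5.

5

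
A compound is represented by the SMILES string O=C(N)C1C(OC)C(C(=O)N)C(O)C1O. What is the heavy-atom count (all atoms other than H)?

Every atom symbol written in the SMILES (organic subset) is one heavy atom; implicit H are not written.
Heavy atoms by element → C:8, N:2, O:5.
Total: 15.

15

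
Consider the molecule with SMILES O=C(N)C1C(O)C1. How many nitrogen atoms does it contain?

1

Scan the SMILES for N atoms (remember two-letter symbols like Cl and Br are single atoms).
Nitrogen count: 1.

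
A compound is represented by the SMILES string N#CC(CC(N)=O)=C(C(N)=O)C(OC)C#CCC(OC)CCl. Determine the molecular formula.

Walk through each heavy atom and fill implicit hydrogens from standard valence (C 4, N 3, O 2, S 2, halogen 1):
  atom 1: N, bond orders sum to 3 (valence 3) → 0 H
  atom 2: C, bond orders sum to 4 (valence 4) → 0 H
  atom 3: C, bond orders sum to 4 (valence 4) → 0 H
  atom 4: C, bond orders sum to 2 (valence 4) → 2 H
  atom 5: C, bond orders sum to 4 (valence 4) → 0 H
  atom 6: N, bond orders sum to 1 (valence 3) → 2 H
  atom 7: O, bond orders sum to 2 (valence 2) → 0 H
  atom 8: C, bond orders sum to 4 (valence 4) → 0 H
  atom 9: C, bond orders sum to 4 (valence 4) → 0 H
  atom 10: N, bond orders sum to 1 (valence 3) → 2 H
  atom 11: O, bond orders sum to 2 (valence 2) → 0 H
  atom 12: C, bond orders sum to 3 (valence 4) → 1 H
  atom 13: O, bond orders sum to 2 (valence 2) → 0 H
  atom 14: C, bond orders sum to 1 (valence 4) → 3 H
  atom 15: C, bond orders sum to 4 (valence 4) → 0 H
  atom 16: C, bond orders sum to 4 (valence 4) → 0 H
  atom 17: C, bond orders sum to 2 (valence 4) → 2 H
  atom 18: C, bond orders sum to 3 (valence 4) → 1 H
  atom 19: O, bond orders sum to 2 (valence 2) → 0 H
  atom 20: C, bond orders sum to 1 (valence 4) → 3 H
  atom 21: C, bond orders sum to 2 (valence 4) → 2 H
  atom 22: Cl (halogen, monovalent) → 0 H
Totals → C:14, H:18, Cl:1, N:3, O:4.

C14H18ClN3O4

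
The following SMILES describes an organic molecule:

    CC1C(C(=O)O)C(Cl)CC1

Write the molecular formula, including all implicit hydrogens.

Walk through each heavy atom and fill implicit hydrogens from standard valence (C 4, N 3, O 2, S 2, halogen 1):
  atom 1: C, bond orders sum to 1 (valence 4) → 3 H
  atom 2: C, bond orders sum to 3 (valence 4) → 1 H
  atom 3: C, bond orders sum to 3 (valence 4) → 1 H
  atom 4: C, bond orders sum to 4 (valence 4) → 0 H
  atom 5: O, bond orders sum to 2 (valence 2) → 0 H
  atom 6: O, bond orders sum to 1 (valence 2) → 1 H
  atom 7: C, bond orders sum to 3 (valence 4) → 1 H
  atom 8: Cl (halogen, monovalent) → 0 H
  atom 9: C, bond orders sum to 2 (valence 4) → 2 H
  atom 10: C, bond orders sum to 2 (valence 4) → 2 H
Totals → C:7, H:11, Cl:1, O:2.
In Hill order: C7H11ClO2.

C7H11ClO2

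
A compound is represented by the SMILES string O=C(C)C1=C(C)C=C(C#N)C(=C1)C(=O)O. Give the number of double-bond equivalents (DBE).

8

Molecular formula: C11H9NO3.
DoU = (2C + 2 + N − H − X) / 2, where X is the halogen count and O/S are ignored.
    = (2·11 + 2 + 1 − 9 − 0) / 2 = 16 / 2 = 8.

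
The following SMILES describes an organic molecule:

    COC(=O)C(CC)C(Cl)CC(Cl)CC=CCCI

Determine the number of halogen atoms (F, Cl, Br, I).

Halogen atoms appear at heavy-atom positions 9, 12, 18 (2×Cl, 1×I).
Other groups present: 1 alkene, 1 ester.
Halogen count: 3.

3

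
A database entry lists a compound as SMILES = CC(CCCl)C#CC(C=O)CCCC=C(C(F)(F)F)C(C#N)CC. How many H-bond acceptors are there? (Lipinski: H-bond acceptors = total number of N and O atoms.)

N atoms: 1; O atoms: 1.
Lipinski HBA = 1 + 1 = 2.

2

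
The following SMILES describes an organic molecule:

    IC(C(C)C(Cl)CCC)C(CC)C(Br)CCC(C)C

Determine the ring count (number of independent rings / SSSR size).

In SMILES, each pair of matching ring-closure digits denotes one ring-closing bond; the number of such bonds equals the number of independent rings.
Ring-closure bonds here: 0.

0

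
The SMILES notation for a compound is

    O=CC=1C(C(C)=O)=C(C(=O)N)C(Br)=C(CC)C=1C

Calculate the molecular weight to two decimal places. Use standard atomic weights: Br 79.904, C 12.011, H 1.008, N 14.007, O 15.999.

First, the molecular formula is C13H14BrNO3 (counting implicit H from valence).
  Br: 1 × 79.904 = 79.904
  C: 13 × 12.011 = 156.143
  H: 14 × 1.008 = 14.112
  N: 1 × 14.007 = 14.007
  O: 3 × 15.999 = 47.997
Sum: 1×79.904 + 13×12.011 + 14×1.008 + 1×14.007 + 3×15.999 = 312.163 → 312.16 g/mol.

312.16 g/mol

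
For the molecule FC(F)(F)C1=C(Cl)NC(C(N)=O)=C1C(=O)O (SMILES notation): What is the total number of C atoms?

Count every carbon token in the SMILES (each C, including those in ring-closure positions and inside branches).
Carbon count: 7.

7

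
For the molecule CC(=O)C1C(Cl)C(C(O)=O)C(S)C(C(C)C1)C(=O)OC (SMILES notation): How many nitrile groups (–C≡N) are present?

Scan the SMILES for the nitrile motif — none present.
Groups that are present: 1 carboxylic acid, 1 ester, 1 ketone, 1 thiol.

0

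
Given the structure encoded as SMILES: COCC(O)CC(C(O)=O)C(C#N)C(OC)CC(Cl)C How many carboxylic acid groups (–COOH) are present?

The carboxylic acid motif appears at heavy-atom position 8 in the SMILES.
Other groups present: 2 ether, 1 hydroxyl, 1 nitrile.
Carboxylic acid count: 1.

1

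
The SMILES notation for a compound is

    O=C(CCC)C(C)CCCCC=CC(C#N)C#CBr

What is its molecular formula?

C16H22BrNO

Walk through each heavy atom and fill implicit hydrogens from standard valence (C 4, N 3, O 2, S 2, halogen 1):
  atom 1: O, bond orders sum to 2 (valence 2) → 0 H
  atom 2: C, bond orders sum to 4 (valence 4) → 0 H
  atom 3: C, bond orders sum to 2 (valence 4) → 2 H
  atom 4: C, bond orders sum to 2 (valence 4) → 2 H
  atom 5: C, bond orders sum to 1 (valence 4) → 3 H
  atom 6: C, bond orders sum to 3 (valence 4) → 1 H
  atom 7: C, bond orders sum to 1 (valence 4) → 3 H
  atom 8: C, bond orders sum to 2 (valence 4) → 2 H
  atom 9: C, bond orders sum to 2 (valence 4) → 2 H
  atom 10: C, bond orders sum to 2 (valence 4) → 2 H
  atom 11: C, bond orders sum to 2 (valence 4) → 2 H
  atom 12: C, bond orders sum to 3 (valence 4) → 1 H
  atom 13: C, bond orders sum to 3 (valence 4) → 1 H
  atom 14: C, bond orders sum to 3 (valence 4) → 1 H
  atom 15: C, bond orders sum to 4 (valence 4) → 0 H
  atom 16: N, bond orders sum to 3 (valence 3) → 0 H
  atom 17: C, bond orders sum to 4 (valence 4) → 0 H
  atom 18: C, bond orders sum to 4 (valence 4) → 0 H
  atom 19: Br (halogen, monovalent) → 0 H
Totals → C:16, H:22, Br:1, N:1, O:1.
In Hill order: C16H22BrNO.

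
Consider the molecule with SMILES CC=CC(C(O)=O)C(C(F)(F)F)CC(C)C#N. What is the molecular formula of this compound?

Walk through each heavy atom and fill implicit hydrogens from standard valence (C 4, N 3, O 2, S 2, halogen 1):
  atom 1: C, bond orders sum to 1 (valence 4) → 3 H
  atom 2: C, bond orders sum to 3 (valence 4) → 1 H
  atom 3: C, bond orders sum to 3 (valence 4) → 1 H
  atom 4: C, bond orders sum to 3 (valence 4) → 1 H
  atom 5: C, bond orders sum to 4 (valence 4) → 0 H
  atom 6: O, bond orders sum to 1 (valence 2) → 1 H
  atom 7: O, bond orders sum to 2 (valence 2) → 0 H
  atom 8: C, bond orders sum to 3 (valence 4) → 1 H
  atom 9: C, bond orders sum to 4 (valence 4) → 0 H
  atom 10: F (halogen, monovalent) → 0 H
  atom 11: F (halogen, monovalent) → 0 H
  atom 12: F (halogen, monovalent) → 0 H
  atom 13: C, bond orders sum to 2 (valence 4) → 2 H
  atom 14: C, bond orders sum to 3 (valence 4) → 1 H
  atom 15: C, bond orders sum to 1 (valence 4) → 3 H
  atom 16: C, bond orders sum to 4 (valence 4) → 0 H
  atom 17: N, bond orders sum to 3 (valence 3) → 0 H
Totals → C:11, H:14, F:3, N:1, O:2.
In Hill order: C11H14F3NO2.

C11H14F3NO2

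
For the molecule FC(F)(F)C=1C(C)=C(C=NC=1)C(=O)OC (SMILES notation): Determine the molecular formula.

Walk through each heavy atom and fill implicit hydrogens from standard valence (C 4, N 3, O 2, S 2, halogen 1):
  atom 1: F (halogen, monovalent) → 0 H
  atom 2: C, bond orders sum to 4 (valence 4) → 0 H
  atom 3: F (halogen, monovalent) → 0 H
  atom 4: F (halogen, monovalent) → 0 H
  atom 5: C, bond orders sum to 4 (valence 4) → 0 H
  atom 6: C, bond orders sum to 4 (valence 4) → 0 H
  atom 7: C, bond orders sum to 1 (valence 4) → 3 H
  atom 8: C, bond orders sum to 4 (valence 4) → 0 H
  atom 9: C, bond orders sum to 3 (valence 4) → 1 H
  atom 10: N, bond orders sum to 3 (valence 3) → 0 H
  atom 11: C, bond orders sum to 3 (valence 4) → 1 H
  atom 12: C, bond orders sum to 4 (valence 4) → 0 H
  atom 13: O, bond orders sum to 2 (valence 2) → 0 H
  atom 14: O, bond orders sum to 2 (valence 2) → 0 H
  atom 15: C, bond orders sum to 1 (valence 4) → 3 H
Totals → C:9, H:8, F:3, N:1, O:2.
In Hill order: C9H8F3NO2.

C9H8F3NO2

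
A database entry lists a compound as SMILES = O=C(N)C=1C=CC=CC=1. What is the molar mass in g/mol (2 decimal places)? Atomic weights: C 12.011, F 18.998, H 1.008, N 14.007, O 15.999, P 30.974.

121.14 g/mol

First, the molecular formula is C7H7NO (counting implicit H from valence).
  C: 7 × 12.011 = 84.077
  H: 7 × 1.008 = 7.056
  N: 1 × 14.007 = 14.007
  O: 1 × 15.999 = 15.999
Sum: 7×12.011 + 7×1.008 + 1×14.007 + 1×15.999 = 121.139 → 121.14 g/mol.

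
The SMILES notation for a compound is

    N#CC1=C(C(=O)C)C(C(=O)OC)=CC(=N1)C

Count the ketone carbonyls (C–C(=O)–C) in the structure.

The ketone motif appears at heavy-atom position 5 in the SMILES.
Other groups present: 1 ester, 1 nitrile.
Ketone count: 1.

1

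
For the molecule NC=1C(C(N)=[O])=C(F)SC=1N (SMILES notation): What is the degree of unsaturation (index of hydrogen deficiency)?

Degree of unsaturation = (number of rings) + (number of π bonds).
Ring closures in the SMILES: 1.
π bonds: 3 double bonds (each 1 DoU) → 3 DoU from unsaturation.
Total DoU = 1 + 3 = 4.

4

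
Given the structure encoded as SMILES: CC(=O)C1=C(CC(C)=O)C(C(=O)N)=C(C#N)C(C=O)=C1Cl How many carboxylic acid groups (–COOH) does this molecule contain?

0

Scan the SMILES for the carboxylic acid motif — none present.
Groups that are present: 1 aldehyde, 1 amide, 2 ketone, 1 nitrile.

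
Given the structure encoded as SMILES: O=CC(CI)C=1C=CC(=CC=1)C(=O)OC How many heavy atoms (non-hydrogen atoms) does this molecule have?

15

Every atom symbol written in the SMILES (organic subset) is one heavy atom; implicit H are not written.
Heavy atoms by element → C:11, I:1, O:3.
Total: 15.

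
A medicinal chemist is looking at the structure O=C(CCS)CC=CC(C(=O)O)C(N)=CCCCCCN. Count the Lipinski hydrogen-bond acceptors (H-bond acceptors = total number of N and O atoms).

N atoms: 2; O atoms: 3.
Lipinski HBA = 2 + 3 = 5.

5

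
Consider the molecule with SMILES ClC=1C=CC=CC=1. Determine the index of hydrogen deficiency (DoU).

Degree of unsaturation = (number of rings) + (number of π bonds).
Ring closures in the SMILES: 1.
π bonds: 3 double bonds (each 1 DoU) → 3 DoU from unsaturation.
Total DoU = 1 + 3 = 4.

4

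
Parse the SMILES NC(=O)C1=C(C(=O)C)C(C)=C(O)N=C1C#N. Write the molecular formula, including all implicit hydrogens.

Walk through each heavy atom and fill implicit hydrogens from standard valence (C 4, N 3, O 2, S 2, halogen 1):
  atom 1: N, bond orders sum to 1 (valence 3) → 2 H
  atom 2: C, bond orders sum to 4 (valence 4) → 0 H
  atom 3: O, bond orders sum to 2 (valence 2) → 0 H
  atom 4: C, bond orders sum to 4 (valence 4) → 0 H
  atom 5: C, bond orders sum to 4 (valence 4) → 0 H
  atom 6: C, bond orders sum to 4 (valence 4) → 0 H
  atom 7: O, bond orders sum to 2 (valence 2) → 0 H
  atom 8: C, bond orders sum to 1 (valence 4) → 3 H
  atom 9: C, bond orders sum to 4 (valence 4) → 0 H
  atom 10: C, bond orders sum to 1 (valence 4) → 3 H
  atom 11: C, bond orders sum to 4 (valence 4) → 0 H
  atom 12: O, bond orders sum to 1 (valence 2) → 1 H
  atom 13: N, bond orders sum to 3 (valence 3) → 0 H
  atom 14: C, bond orders sum to 4 (valence 4) → 0 H
  atom 15: C, bond orders sum to 4 (valence 4) → 0 H
  atom 16: N, bond orders sum to 3 (valence 3) → 0 H
Totals → C:10, H:9, N:3, O:3.
In Hill order: C10H9N3O3.

C10H9N3O3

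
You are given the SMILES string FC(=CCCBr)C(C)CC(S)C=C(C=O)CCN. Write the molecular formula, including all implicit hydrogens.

Walk through each heavy atom and fill implicit hydrogens from standard valence (C 4, N 3, O 2, S 2, halogen 1):
  atom 1: F (halogen, monovalent) → 0 H
  atom 2: C, bond orders sum to 4 (valence 4) → 0 H
  atom 3: C, bond orders sum to 3 (valence 4) → 1 H
  atom 4: C, bond orders sum to 2 (valence 4) → 2 H
  atom 5: C, bond orders sum to 2 (valence 4) → 2 H
  atom 6: Br (halogen, monovalent) → 0 H
  atom 7: C, bond orders sum to 3 (valence 4) → 1 H
  atom 8: C, bond orders sum to 1 (valence 4) → 3 H
  atom 9: C, bond orders sum to 2 (valence 4) → 2 H
  atom 10: C, bond orders sum to 3 (valence 4) → 1 H
  atom 11: S, bond orders sum to 1 (valence 2) → 1 H
  atom 12: C, bond orders sum to 3 (valence 4) → 1 H
  atom 13: C, bond orders sum to 4 (valence 4) → 0 H
  atom 14: C, bond orders sum to 3 (valence 4) → 1 H
  atom 15: O, bond orders sum to 2 (valence 2) → 0 H
  atom 16: C, bond orders sum to 2 (valence 4) → 2 H
  atom 17: C, bond orders sum to 2 (valence 4) → 2 H
  atom 18: N, bond orders sum to 1 (valence 3) → 2 H
Totals → C:13, H:21, Br:1, F:1, N:1, O:1, S:1.

C13H21BrFNOS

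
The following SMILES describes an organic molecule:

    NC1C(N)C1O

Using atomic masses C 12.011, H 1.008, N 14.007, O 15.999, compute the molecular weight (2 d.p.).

88.11 g/mol

First, the molecular formula is C3H8N2O (counting implicit H from valence).
  C: 3 × 12.011 = 36.033
  H: 8 × 1.008 = 8.064
  N: 2 × 14.007 = 28.014
  O: 1 × 15.999 = 15.999
Sum: 3×12.011 + 8×1.008 + 2×14.007 + 1×15.999 = 88.110 → 88.11 g/mol.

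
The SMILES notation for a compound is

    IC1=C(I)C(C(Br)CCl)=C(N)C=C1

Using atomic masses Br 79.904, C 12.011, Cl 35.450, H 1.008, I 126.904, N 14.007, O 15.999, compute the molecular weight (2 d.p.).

First, the molecular formula is C8H7BrClI2N (counting implicit H from valence).
  Br: 1 × 79.904 = 79.904
  C: 8 × 12.011 = 96.088
  Cl: 1 × 35.450 = 35.450
  H: 7 × 1.008 = 7.056
  I: 2 × 126.904 = 253.808
  N: 1 × 14.007 = 14.007
Sum: 1×79.904 + 8×12.011 + 1×35.450 + 7×1.008 + 2×126.904 + 1×14.007 = 486.313 → 486.31 g/mol.

486.31 g/mol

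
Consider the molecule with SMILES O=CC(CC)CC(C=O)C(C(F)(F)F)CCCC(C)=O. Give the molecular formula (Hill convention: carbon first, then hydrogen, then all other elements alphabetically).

C14H21F3O3

Walk through each heavy atom and fill implicit hydrogens from standard valence (C 4, N 3, O 2, S 2, halogen 1):
  atom 1: O, bond orders sum to 2 (valence 2) → 0 H
  atom 2: C, bond orders sum to 3 (valence 4) → 1 H
  atom 3: C, bond orders sum to 3 (valence 4) → 1 H
  atom 4: C, bond orders sum to 2 (valence 4) → 2 H
  atom 5: C, bond orders sum to 1 (valence 4) → 3 H
  atom 6: C, bond orders sum to 2 (valence 4) → 2 H
  atom 7: C, bond orders sum to 3 (valence 4) → 1 H
  atom 8: C, bond orders sum to 3 (valence 4) → 1 H
  atom 9: O, bond orders sum to 2 (valence 2) → 0 H
  atom 10: C, bond orders sum to 3 (valence 4) → 1 H
  atom 11: C, bond orders sum to 4 (valence 4) → 0 H
  atom 12: F (halogen, monovalent) → 0 H
  atom 13: F (halogen, monovalent) → 0 H
  atom 14: F (halogen, monovalent) → 0 H
  atom 15: C, bond orders sum to 2 (valence 4) → 2 H
  atom 16: C, bond orders sum to 2 (valence 4) → 2 H
  atom 17: C, bond orders sum to 2 (valence 4) → 2 H
  atom 18: C, bond orders sum to 4 (valence 4) → 0 H
  atom 19: C, bond orders sum to 1 (valence 4) → 3 H
  atom 20: O, bond orders sum to 2 (valence 2) → 0 H
Totals → C:14, H:21, F:3, O:3.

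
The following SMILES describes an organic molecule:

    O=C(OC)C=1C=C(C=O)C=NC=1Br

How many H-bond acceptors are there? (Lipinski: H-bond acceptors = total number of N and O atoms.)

N atoms: 1; O atoms: 3.
Lipinski HBA = 1 + 3 = 4.

4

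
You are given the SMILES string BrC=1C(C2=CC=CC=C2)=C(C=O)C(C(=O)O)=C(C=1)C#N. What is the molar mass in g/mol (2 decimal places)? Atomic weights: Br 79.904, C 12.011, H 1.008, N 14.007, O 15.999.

First, the molecular formula is C15H8BrNO3 (counting implicit H from valence).
  Br: 1 × 79.904 = 79.904
  C: 15 × 12.011 = 180.165
  H: 8 × 1.008 = 8.064
  N: 1 × 14.007 = 14.007
  O: 3 × 15.999 = 47.997
Sum: 1×79.904 + 15×12.011 + 8×1.008 + 1×14.007 + 3×15.999 = 330.137 → 330.14 g/mol.

330.14 g/mol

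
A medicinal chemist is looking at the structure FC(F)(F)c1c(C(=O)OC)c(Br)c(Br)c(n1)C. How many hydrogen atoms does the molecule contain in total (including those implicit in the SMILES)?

Walk through each heavy atom and fill implicit hydrogens from standard valence (C 4, N 3, O 2, S 2, halogen 1); for lowercase aromatic atoms, an aromatic c carries 1 H when it has two neighbours and 0 H with three, and aromatic n carries 0 H:
  atom 1: F (halogen, monovalent) → 0 H
  atom 2: C, bond orders sum to 4 (valence 4) → 0 H
  atom 3: F (halogen, monovalent) → 0 H
  atom 4: F (halogen, monovalent) → 0 H
  atom 5: aromatic c, 3 neighbours → 0 H
  atom 6: aromatic c, 3 neighbours → 0 H
  atom 7: C, bond orders sum to 4 (valence 4) → 0 H
  atom 8: O, bond orders sum to 2 (valence 2) → 0 H
  atom 9: O, bond orders sum to 2 (valence 2) → 0 H
  atom 10: C, bond orders sum to 1 (valence 4) → 3 H
  atom 11: aromatic c, 3 neighbours → 0 H
  atom 12: Br (halogen, monovalent) → 0 H
  atom 13: aromatic c, 3 neighbours → 0 H
  atom 14: Br (halogen, monovalent) → 0 H
  atom 15: aromatic c, 3 neighbours → 0 H
  atom 16: aromatic n, 2 neighbours → 0 H
  atom 17: C, bond orders sum to 1 (valence 4) → 3 H
Total hydrogens: 6.

6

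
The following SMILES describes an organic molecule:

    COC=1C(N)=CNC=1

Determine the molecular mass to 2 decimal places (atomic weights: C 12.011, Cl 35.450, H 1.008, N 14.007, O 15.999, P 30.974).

112.13 g/mol

First, the molecular formula is C5H8N2O (counting implicit H from valence).
  C: 5 × 12.011 = 60.055
  H: 8 × 1.008 = 8.064
  N: 2 × 14.007 = 28.014
  O: 1 × 15.999 = 15.999
Sum: 5×12.011 + 8×1.008 + 2×14.007 + 1×15.999 = 112.132 → 112.13 g/mol.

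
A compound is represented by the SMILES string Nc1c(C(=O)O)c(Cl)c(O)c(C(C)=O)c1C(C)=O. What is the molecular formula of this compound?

Walk through each heavy atom and fill implicit hydrogens from standard valence (C 4, N 3, O 2, S 2, halogen 1); for lowercase aromatic atoms, an aromatic c carries 1 H when it has two neighbours and 0 H with three, and aromatic n carries 0 H:
  atom 1: N, bond orders sum to 1 (valence 3) → 2 H
  atom 2: aromatic c, 3 neighbours → 0 H
  atom 3: aromatic c, 3 neighbours → 0 H
  atom 4: C, bond orders sum to 4 (valence 4) → 0 H
  atom 5: O, bond orders sum to 2 (valence 2) → 0 H
  atom 6: O, bond orders sum to 1 (valence 2) → 1 H
  atom 7: aromatic c, 3 neighbours → 0 H
  atom 8: Cl (halogen, monovalent) → 0 H
  atom 9: aromatic c, 3 neighbours → 0 H
  atom 10: O, bond orders sum to 1 (valence 2) → 1 H
  atom 11: aromatic c, 3 neighbours → 0 H
  atom 12: C, bond orders sum to 4 (valence 4) → 0 H
  atom 13: C, bond orders sum to 1 (valence 4) → 3 H
  atom 14: O, bond orders sum to 2 (valence 2) → 0 H
  atom 15: aromatic c, 3 neighbours → 0 H
  atom 16: C, bond orders sum to 4 (valence 4) → 0 H
  atom 17: C, bond orders sum to 1 (valence 4) → 3 H
  atom 18: O, bond orders sum to 2 (valence 2) → 0 H
Totals → C:11, H:10, Cl:1, N:1, O:5.

C11H10ClNO5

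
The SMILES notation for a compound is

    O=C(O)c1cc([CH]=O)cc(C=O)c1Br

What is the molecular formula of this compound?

C9H5BrO4

Walk through each heavy atom and fill implicit hydrogens from standard valence (C 4, N 3, O 2, S 2, halogen 1); for lowercase aromatic atoms, an aromatic c carries 1 H when it has two neighbours and 0 H with three, and aromatic n carries 0 H:
  atom 1: O, bond orders sum to 2 (valence 2) → 0 H
  atom 2: C, bond orders sum to 4 (valence 4) → 0 H
  atom 3: O, bond orders sum to 1 (valence 2) → 1 H
  atom 4: aromatic c, 3 neighbours → 0 H
  atom 5: aromatic c, 2 neighbours → 1 H
  atom 6: aromatic c, 3 neighbours → 0 H
  atom 7: C with explicit H count 1
  atom 8: O, bond orders sum to 2 (valence 2) → 0 H
  atom 9: aromatic c, 2 neighbours → 1 H
  atom 10: aromatic c, 3 neighbours → 0 H
  atom 11: C, bond orders sum to 3 (valence 4) → 1 H
  atom 12: O, bond orders sum to 2 (valence 2) → 0 H
  atom 13: aromatic c, 3 neighbours → 0 H
  atom 14: Br (halogen, monovalent) → 0 H
Totals → C:9, H:5, Br:1, O:4.
In Hill order: C9H5BrO4.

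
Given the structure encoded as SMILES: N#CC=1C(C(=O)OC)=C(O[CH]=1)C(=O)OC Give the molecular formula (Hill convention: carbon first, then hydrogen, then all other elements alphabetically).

Walk through each heavy atom and fill implicit hydrogens from standard valence (C 4, N 3, O 2, S 2, halogen 1):
  atom 1: N, bond orders sum to 3 (valence 3) → 0 H
  atom 2: C, bond orders sum to 4 (valence 4) → 0 H
  atom 3: C, bond orders sum to 4 (valence 4) → 0 H
  atom 4: C, bond orders sum to 4 (valence 4) → 0 H
  atom 5: C, bond orders sum to 4 (valence 4) → 0 H
  atom 6: O, bond orders sum to 2 (valence 2) → 0 H
  atom 7: O, bond orders sum to 2 (valence 2) → 0 H
  atom 8: C, bond orders sum to 1 (valence 4) → 3 H
  atom 9: C, bond orders sum to 4 (valence 4) → 0 H
  atom 10: O, bond orders sum to 2 (valence 2) → 0 H
  atom 11: C with explicit H count 1
  atom 12: C, bond orders sum to 4 (valence 4) → 0 H
  atom 13: O, bond orders sum to 2 (valence 2) → 0 H
  atom 14: O, bond orders sum to 2 (valence 2) → 0 H
  atom 15: C, bond orders sum to 1 (valence 4) → 3 H
Totals → C:9, H:7, N:1, O:5.
In Hill order: C9H7NO5.

C9H7NO5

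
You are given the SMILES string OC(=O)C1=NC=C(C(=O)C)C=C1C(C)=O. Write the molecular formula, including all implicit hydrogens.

Walk through each heavy atom and fill implicit hydrogens from standard valence (C 4, N 3, O 2, S 2, halogen 1):
  atom 1: O, bond orders sum to 1 (valence 2) → 1 H
  atom 2: C, bond orders sum to 4 (valence 4) → 0 H
  atom 3: O, bond orders sum to 2 (valence 2) → 0 H
  atom 4: C, bond orders sum to 4 (valence 4) → 0 H
  atom 5: N, bond orders sum to 3 (valence 3) → 0 H
  atom 6: C, bond orders sum to 3 (valence 4) → 1 H
  atom 7: C, bond orders sum to 4 (valence 4) → 0 H
  atom 8: C, bond orders sum to 4 (valence 4) → 0 H
  atom 9: O, bond orders sum to 2 (valence 2) → 0 H
  atom 10: C, bond orders sum to 1 (valence 4) → 3 H
  atom 11: C, bond orders sum to 3 (valence 4) → 1 H
  atom 12: C, bond orders sum to 4 (valence 4) → 0 H
  atom 13: C, bond orders sum to 4 (valence 4) → 0 H
  atom 14: C, bond orders sum to 1 (valence 4) → 3 H
  atom 15: O, bond orders sum to 2 (valence 2) → 0 H
Totals → C:10, H:9, N:1, O:4.

C10H9NO4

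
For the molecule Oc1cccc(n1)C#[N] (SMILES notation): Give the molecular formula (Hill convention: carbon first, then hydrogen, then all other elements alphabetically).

C6H4N2O

Walk through each heavy atom and fill implicit hydrogens from standard valence (C 4, N 3, O 2, S 2, halogen 1); for lowercase aromatic atoms, an aromatic c carries 1 H when it has two neighbours and 0 H with three, and aromatic n carries 0 H:
  atom 1: O, bond orders sum to 1 (valence 2) → 1 H
  atom 2: aromatic c, 3 neighbours → 0 H
  atom 3: aromatic c, 2 neighbours → 1 H
  atom 4: aromatic c, 2 neighbours → 1 H
  atom 5: aromatic c, 2 neighbours → 1 H
  atom 6: aromatic c, 3 neighbours → 0 H
  atom 7: aromatic n, 2 neighbours → 0 H
  atom 8: C, bond orders sum to 4 (valence 4) → 0 H
  atom 9: N with explicit H count 0
Totals → C:6, H:4, N:2, O:1.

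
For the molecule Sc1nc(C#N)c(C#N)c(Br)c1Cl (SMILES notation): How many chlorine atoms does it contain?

Scan the SMILES for Cl atoms (remember two-letter symbols like Cl and Br are single atoms).
Chlorine count: 1.

1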